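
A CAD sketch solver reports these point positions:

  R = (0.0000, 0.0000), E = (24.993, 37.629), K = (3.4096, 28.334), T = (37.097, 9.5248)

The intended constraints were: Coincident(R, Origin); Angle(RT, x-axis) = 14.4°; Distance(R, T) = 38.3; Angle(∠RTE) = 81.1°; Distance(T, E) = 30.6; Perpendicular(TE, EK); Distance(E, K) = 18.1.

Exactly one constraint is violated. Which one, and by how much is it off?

Distance(E, K) = 18.1 — off by 5.40.

R = (0.00, 0.00) ✓; RT at 14.40° ✓; |RT| = 38.30 ✓; ∠RTE = 81.10° ✓; |TE| = 30.60 ✓; ∠(TE, EK) = 90.00° ✓; |EK| = 23.50 ✗.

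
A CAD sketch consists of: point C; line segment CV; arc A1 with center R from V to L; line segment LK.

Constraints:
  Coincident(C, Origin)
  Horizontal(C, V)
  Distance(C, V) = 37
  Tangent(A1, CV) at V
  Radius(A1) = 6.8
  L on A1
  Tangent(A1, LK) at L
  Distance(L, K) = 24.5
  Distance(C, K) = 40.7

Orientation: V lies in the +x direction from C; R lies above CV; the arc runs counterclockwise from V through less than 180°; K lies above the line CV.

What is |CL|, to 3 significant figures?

43.8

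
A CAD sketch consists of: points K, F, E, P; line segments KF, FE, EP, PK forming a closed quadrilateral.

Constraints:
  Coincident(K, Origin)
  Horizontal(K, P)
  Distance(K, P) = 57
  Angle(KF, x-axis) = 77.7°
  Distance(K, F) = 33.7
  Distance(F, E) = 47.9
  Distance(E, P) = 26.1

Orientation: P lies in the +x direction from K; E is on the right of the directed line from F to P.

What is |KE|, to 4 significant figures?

33.11

Checks: |FE| = 47.90 ✓; |EP| = 26.10 ✓.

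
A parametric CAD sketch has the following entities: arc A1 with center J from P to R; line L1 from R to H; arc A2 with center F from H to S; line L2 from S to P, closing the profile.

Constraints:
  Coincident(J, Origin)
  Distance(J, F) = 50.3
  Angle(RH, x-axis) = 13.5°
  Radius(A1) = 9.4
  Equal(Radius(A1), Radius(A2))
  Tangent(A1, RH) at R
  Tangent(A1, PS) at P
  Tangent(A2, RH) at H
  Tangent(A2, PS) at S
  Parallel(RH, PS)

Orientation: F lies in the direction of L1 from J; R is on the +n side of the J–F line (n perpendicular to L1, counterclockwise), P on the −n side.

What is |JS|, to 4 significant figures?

51.17

The slot axis is L1's direction at 13.5°, so u = (cos 13.5°, sin 13.5°) = (0.9724, 0.2334) and n = (−sin 13.5°, cos 13.5°) = (-0.2334, 0.9724). J is at the origin and F lies 50.3 along u from J, so F = 50.3·u = (48.91, 11.74). Tangency of A1 to both parallel lines with radius 9.4 puts R and P at J ± 9.4·n: R = (-2.194, 9.140), P = (2.194, -9.140). Equal radii place H and S the same way about F: H = F + 9.4·n = (46.72, 20.88), S = F − 9.4·n = (51.10, 2.602). Then |JS| = |S − J| = 51.17.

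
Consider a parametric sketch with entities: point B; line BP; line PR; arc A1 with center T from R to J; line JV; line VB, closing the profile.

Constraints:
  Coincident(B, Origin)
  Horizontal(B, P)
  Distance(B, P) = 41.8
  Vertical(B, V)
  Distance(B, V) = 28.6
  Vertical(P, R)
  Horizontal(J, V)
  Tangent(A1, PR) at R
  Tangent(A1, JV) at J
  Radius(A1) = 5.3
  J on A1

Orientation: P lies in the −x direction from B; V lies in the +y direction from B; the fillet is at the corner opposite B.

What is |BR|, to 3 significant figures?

47.9

B is at the origin; BP is horizontal with |BP| = 41.8 and P on the −x side, so P = (-41.8, 0.00). B and V share the same x with |BV| = 28.6 and V on the +y side, so V = (0.00, 28.6). The virtual corner opposite B is at (-41.8, 28.6). The tangent condition forces TR to be normal to PR and tangency of A1 to JV means the radius TJ is perpendicular to JV, with radius 5.3, so the center T sits 5.3 in from both sides at T = (-36.5, 23.3). That places the tangent points at R = (-41.8, 23.3) on PR and J = (-36.5, 28.6) on JV. Then |BR| = |R − B| = 47.9.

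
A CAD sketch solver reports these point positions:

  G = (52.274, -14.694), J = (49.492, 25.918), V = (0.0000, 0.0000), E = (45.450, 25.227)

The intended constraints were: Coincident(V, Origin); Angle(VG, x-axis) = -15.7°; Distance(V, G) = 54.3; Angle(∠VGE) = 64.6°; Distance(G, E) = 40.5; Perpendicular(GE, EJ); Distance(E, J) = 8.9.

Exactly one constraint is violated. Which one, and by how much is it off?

Distance(E, J) = 8.9 — off by 4.80.

V = (0.00, 0.00) ✓; VG at -15.70° ✓; |VG| = 54.30 ✓; ∠VGE = 64.60° ✓; |GE| = 40.50 ✓; ∠(GE, EJ) = 90.00° ✓; |EJ| = 4.101 ✗.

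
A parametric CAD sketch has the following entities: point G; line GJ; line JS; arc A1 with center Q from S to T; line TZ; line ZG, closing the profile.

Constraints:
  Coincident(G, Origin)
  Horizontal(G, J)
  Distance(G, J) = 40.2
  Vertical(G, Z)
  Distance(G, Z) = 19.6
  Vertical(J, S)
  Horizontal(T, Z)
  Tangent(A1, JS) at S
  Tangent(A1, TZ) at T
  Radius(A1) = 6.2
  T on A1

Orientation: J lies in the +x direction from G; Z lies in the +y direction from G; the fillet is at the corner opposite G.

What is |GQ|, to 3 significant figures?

36.5

G is at the origin; GJ is horizontal with |GJ| = 40.2 and J on the +x side, so J = (40.2, 0.00). GZ is vertical with |GZ| = 19.6 and Z on the +y side, so Z = (0.00, 19.6). The virtual corner opposite G is at (40.2, 19.6). The tangent condition forces QS to be normal to JS and A1 meets TZ tangentially, so QT is at right angles to TZ, with radius 6.2, so the center Q sits 6.2 in from both sides at Q = (34.0, 13.4). Then |GQ| = |Q − G| = 36.5.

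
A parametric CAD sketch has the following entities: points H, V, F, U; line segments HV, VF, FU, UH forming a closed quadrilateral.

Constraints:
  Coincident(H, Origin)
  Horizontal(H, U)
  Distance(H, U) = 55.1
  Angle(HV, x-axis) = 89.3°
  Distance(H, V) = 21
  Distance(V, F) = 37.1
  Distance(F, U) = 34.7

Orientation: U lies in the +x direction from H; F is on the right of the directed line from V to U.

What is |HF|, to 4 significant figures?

23.58

H is at the origin; H and U share the same y with |HU| = 55.1 and U in +x, so U = (55.1, 0). HV runs at 89.3° with |HV| = 21.0, so V = (0.2566, 21.00). F is determined by |VF| = 37.1 and |FU| = 34.7 together: it lies at the intersection of circle(V, 37.1) and circle(U, 34.7). With |VU| = 58.73, the foot of the radical line on VU is 30.83 from V and the perpendicular offset is √(37.1² − 30.83²) = 20.64. Taking the right-of-VU solution: F = (21.67, -9.299).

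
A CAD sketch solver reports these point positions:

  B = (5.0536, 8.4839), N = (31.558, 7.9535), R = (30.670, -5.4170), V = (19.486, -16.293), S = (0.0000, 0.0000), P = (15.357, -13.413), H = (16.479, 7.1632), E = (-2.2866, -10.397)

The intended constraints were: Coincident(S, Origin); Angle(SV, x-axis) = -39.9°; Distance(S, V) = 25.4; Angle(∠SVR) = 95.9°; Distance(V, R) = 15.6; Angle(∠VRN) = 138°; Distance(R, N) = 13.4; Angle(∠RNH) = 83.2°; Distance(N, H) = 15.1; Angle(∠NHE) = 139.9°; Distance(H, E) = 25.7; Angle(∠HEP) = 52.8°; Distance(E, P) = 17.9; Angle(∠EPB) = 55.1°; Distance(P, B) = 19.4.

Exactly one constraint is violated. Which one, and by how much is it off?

Distance(P, B) = 19.4 — off by 4.80.

S = (0.00, 0.00) ✓; SV at -39.90° ✓; |SV| = 25.40 ✓; ∠SVR = 95.90° ✓; |VR| = 15.60 ✓; ∠VRN = 138.0° ✓; |RN| = 13.40 ✓; ∠RNH = 83.20° ✓; |NH| = 15.10 ✓; ∠NHE = 139.9° ✓; |HE| = 25.70 ✓; ∠HEP = 52.80° ✓; |EP| = 17.90 ✓; ∠EPB = 55.10° ✓; |PB| = 24.20 ✗.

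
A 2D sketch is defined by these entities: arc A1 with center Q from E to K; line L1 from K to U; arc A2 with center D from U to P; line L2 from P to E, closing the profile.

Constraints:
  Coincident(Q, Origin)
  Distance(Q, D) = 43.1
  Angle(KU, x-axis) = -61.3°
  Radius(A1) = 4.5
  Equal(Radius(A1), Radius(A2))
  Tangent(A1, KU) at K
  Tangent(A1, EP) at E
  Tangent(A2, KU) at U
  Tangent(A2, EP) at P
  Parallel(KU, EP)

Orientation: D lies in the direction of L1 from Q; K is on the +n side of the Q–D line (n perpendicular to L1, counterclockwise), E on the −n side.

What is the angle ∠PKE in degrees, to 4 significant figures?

78.21°

The slot axis is L1's direction at -61.3°, so u = (cos -61.3°, sin -61.3°) = (0.4802, -0.8771) and n = (−sin -61.3°, cos -61.3°) = (0.8771, 0.4802). Q is at the origin and D lies 43.1 along u from Q, so D = 43.1·u = (20.70, -37.80). Tangency of A1 to both parallel lines with radius 4.5 puts K and E at Q ± 4.5·n: K = (3.947, 2.161), E = (-3.947, -2.161). Equal radii place U and P the same way about D: U = D + 4.5·n = (24.64, -35.64), P = D − 4.5·n = (16.75, -39.97). Then cos ∠PKE = KP·KE / (|KP||KE|), giving 78.21°.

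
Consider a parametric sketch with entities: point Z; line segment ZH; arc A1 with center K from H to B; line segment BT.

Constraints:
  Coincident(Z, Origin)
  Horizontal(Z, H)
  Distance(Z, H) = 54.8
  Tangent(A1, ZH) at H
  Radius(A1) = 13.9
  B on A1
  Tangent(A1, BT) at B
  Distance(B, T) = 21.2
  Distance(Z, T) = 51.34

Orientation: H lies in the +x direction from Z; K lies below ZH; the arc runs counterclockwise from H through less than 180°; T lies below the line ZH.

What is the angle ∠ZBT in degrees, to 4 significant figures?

101.2°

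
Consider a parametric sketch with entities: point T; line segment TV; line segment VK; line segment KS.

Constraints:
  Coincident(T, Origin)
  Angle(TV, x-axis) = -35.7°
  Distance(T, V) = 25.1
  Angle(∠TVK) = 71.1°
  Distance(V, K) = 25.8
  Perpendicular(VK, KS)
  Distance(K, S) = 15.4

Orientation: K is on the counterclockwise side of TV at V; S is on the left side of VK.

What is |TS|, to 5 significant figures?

19.542

T is at the origin; TV runs at -35.7° with length 25.1, so V = 25.1·(cos -35.7°, sin -35.7°) = (20.383, -14.647). ∠TVK = 71.1°, so VK runs at -35.7° + (180° − 71.1°) = 73.200° from the x-axis; with |VK| = 25.8, K = V + 25.8·(cos 73.200°, sin 73.200°) = (27.840, 10.052). VK ⟂ KS; with |KS| = 15.4 on the left of VK, S = K + 15.4·(-0.95732, 0.28903) = (13.098, 14.503). Then |TS| = |S − T| = 19.542.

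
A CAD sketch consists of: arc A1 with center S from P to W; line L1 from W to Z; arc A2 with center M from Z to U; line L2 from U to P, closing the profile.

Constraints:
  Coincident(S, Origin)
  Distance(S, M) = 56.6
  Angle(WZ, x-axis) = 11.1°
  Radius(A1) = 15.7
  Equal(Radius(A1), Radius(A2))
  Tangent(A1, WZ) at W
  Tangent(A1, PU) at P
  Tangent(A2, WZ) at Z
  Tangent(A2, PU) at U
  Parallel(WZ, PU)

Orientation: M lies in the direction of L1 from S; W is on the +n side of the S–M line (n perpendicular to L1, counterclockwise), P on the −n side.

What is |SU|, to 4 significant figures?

58.74

The slot axis is L1's direction at 11.1°, so u = (cos 11.1°, sin 11.1°) = (0.9813, 0.1925) and n = (−sin 11.1°, cos 11.1°) = (-0.1925, 0.9813). S is at the origin and M lies 56.6 along u from S, so M = 56.6·u = (55.54, 10.90). Tangency of A1 to both parallel lines with radius 15.7 puts W and P at S ± 15.7·n: W = (-3.023, 15.41), P = (3.023, -15.41). Equal radii place Z and U the same way about M: Z = M + 15.7·n = (52.52, 26.30), U = M − 15.7·n = (58.56, -4.510). Then |SU| = |U − S| = 58.74.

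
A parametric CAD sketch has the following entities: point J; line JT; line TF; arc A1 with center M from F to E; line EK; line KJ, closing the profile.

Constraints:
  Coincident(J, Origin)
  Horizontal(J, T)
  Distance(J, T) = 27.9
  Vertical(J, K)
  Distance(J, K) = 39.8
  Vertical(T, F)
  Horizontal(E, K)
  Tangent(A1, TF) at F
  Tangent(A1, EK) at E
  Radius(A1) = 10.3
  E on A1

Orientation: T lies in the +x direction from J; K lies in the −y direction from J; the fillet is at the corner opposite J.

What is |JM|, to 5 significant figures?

34.351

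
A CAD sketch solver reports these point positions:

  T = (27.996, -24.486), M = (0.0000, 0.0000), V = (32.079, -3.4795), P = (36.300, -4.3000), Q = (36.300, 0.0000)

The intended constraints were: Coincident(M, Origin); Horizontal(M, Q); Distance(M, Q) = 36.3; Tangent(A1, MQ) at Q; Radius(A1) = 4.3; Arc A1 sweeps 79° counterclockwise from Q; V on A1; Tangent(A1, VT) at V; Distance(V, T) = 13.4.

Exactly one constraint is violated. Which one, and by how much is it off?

Distance(V, T) = 13.4 — off by 8.00.

M = (0.00, 0.00) ✓; M.y = 0.00, Q.y = 0.00 ✓; |MQ| = 36.30 ✓; ∠(PQ, QM) = 90.00° ✓; |PQ| = 4.300 ✓; bearing(P→V) − bearing(P→Q) = 79.00° ✓; |PV| = 4.300 ✓; ∠(PV, VT) = 90.00° ✓; |VT| = 21.40 ✗.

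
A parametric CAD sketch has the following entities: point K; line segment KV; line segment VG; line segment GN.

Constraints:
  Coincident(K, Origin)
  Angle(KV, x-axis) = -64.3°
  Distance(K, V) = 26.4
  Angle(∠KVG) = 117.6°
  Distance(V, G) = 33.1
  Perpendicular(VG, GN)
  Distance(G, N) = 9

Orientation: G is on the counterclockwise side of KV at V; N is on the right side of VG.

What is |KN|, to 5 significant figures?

55.717

K is at the origin; KV runs at -64.3° with length 26.4, so V = 26.4·(cos -64.3°, sin -64.3°) = (11.449, -23.788). ∠KVG = 117.6°, so VG runs at -64.3° + (180° − 117.6°) = -1.9000° from the x-axis; with |VG| = 33.1, G = V + 33.1·(cos -1.9000°, sin -1.9000°) = (44.530, -24.886). VG ⟂ GN; with |GN| = 9.0 on the right of VG, N = G + 9.0·(-0.033155, -0.99945) = (44.232, -33.881). Then |KN| = |N − K| = 55.717.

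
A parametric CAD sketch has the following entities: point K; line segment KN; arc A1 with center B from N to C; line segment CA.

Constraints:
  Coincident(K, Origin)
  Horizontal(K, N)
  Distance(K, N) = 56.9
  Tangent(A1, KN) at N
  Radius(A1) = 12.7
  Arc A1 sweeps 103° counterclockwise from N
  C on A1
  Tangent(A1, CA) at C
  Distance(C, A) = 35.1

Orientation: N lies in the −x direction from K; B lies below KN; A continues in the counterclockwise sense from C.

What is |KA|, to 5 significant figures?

79.013

On A1, N sits at bearing 90° from B; a 103° counterclockwise sweep puts C at bearing 193°, so C = B + 12.7·(cos 193°, sin 193°) = (-69.274, -15.557). A1 meets CA tangentially, so BC is at right angles to CA, so CA runs along (−sin 193°, cos 193°); with |CA| = 35.1, A = (-61.379, -49.757). Then |KA| = |A − K| = 79.013.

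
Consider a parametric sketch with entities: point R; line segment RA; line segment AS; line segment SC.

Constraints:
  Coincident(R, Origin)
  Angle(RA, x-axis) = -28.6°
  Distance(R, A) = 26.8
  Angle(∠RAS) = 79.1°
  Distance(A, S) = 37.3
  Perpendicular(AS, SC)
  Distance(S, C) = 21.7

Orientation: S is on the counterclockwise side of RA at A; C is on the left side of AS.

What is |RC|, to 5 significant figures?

32.561

R is at the origin; RA runs at -28.6° with length 26.8, so A = 26.8·(cos -28.6°, sin -28.6°) = (23.530, -12.829). ∠RAS = 79.1°, so AS runs at -28.6° + (180° − 79.1°) = 72.300° from the x-axis; with |AS| = 37.3, S = A + 37.3·(cos 72.300°, sin 72.300°) = (34.870, 22.705). AS is perpendicular to SC; with |SC| = 21.7 on the left of AS, C = S + 21.7·(-0.95266, 0.30403) = (14.198, 29.303). Then |RC| = |C − R| = 32.561.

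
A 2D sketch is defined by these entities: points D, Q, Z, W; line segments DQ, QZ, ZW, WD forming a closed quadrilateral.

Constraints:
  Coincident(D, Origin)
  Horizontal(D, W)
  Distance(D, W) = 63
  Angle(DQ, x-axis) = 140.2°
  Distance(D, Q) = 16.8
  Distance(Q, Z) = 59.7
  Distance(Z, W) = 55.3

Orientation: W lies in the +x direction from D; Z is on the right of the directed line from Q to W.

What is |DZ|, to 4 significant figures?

43.59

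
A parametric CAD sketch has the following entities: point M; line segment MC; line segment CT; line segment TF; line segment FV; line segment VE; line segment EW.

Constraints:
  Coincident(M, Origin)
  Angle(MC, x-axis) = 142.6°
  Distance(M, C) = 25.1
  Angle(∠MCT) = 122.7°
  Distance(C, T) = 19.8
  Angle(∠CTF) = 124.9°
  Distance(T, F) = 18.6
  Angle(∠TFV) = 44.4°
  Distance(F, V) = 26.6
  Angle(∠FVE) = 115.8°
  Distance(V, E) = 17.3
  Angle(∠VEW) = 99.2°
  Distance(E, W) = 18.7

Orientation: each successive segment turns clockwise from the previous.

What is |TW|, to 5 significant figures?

14.389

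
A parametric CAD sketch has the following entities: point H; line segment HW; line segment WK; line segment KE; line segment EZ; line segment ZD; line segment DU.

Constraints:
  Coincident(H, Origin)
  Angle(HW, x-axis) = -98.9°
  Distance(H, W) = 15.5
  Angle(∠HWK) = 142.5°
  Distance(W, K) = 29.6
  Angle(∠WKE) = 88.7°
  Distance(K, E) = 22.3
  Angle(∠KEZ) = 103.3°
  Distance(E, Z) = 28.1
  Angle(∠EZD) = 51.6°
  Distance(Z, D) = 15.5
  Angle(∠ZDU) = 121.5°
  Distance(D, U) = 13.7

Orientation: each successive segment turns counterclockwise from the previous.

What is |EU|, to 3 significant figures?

11.6

∠EZD = 51.6° gives ZD at -125° from the x-axis; with |ZD| = 15.5, D = (14.2, -16.0). ∠ZDU = 121.5° gives DU at -66.5° from the x-axis; with |DU| = 13.7, U = (19.6, -28.5). Then |EU| = |U − E| = 11.6.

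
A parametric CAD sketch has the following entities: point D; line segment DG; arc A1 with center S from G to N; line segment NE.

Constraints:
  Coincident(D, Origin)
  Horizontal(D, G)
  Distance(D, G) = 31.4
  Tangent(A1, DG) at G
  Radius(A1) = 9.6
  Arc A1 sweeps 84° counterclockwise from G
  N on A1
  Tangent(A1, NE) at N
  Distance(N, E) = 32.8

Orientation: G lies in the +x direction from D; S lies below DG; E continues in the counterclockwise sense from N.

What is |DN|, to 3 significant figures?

23.5

Tangency of A1 to DG means the radius SG is perpendicular to DG, so S = G + (0, -9.6) = (31.4, -9.60). On A1, G sits at bearing 90° from S; an 84° counterclockwise sweep puts N at bearing 174°, so N = S + 9.6·(cos 174°, sin 174°) = (21.9, -8.60). Then |DN| = |N − D| = 23.5.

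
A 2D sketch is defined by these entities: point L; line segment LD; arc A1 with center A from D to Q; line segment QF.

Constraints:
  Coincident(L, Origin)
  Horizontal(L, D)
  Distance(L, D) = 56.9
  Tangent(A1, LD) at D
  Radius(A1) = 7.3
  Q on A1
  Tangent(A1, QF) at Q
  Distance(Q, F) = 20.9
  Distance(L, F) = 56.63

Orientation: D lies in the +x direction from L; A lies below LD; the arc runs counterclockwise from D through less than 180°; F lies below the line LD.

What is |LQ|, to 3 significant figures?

50.1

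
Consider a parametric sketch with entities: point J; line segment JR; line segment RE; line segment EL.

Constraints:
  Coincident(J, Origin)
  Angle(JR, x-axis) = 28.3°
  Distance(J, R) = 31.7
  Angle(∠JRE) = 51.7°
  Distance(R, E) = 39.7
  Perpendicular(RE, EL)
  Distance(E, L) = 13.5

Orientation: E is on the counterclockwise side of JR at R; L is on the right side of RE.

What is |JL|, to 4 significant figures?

43.30

J is at the origin; JR runs at 28.3° with length 31.7, so R = 31.7·(cos 28.3°, sin 28.3°) = (27.91, 15.03). ∠JRE = 51.7°, so RE runs at 28.3° + (180° − 51.7°) = 156.6° from the x-axis; with |RE| = 39.7, E = R + 39.7·(cos 156.6°, sin 156.6°) = (-8.524, 30.80). RE ⟂ EL; with |EL| = 13.5 on the right of RE, L = E + 13.5·(0.3971, 0.9178) = (-3.162, 43.19). Then |JL| = |L − J| = 43.30.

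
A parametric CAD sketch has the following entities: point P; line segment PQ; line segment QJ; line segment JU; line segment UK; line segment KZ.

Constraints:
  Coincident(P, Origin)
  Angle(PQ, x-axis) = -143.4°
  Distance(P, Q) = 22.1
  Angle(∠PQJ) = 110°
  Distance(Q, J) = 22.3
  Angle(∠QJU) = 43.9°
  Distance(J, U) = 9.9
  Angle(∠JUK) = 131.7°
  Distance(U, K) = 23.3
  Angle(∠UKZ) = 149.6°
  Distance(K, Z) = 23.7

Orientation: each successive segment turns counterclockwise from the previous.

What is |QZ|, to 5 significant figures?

28.793

P is at the origin; PQ runs at -143.4° with length 22.1, so Q = (-17.742, -13.177). ∠PQJ = 110.0° gives QJ at -73.400° from the x-axis; with |QJ| = 22.3, J = (-11.371, -34.547). ∠QJU = 43.9° gives JU at 62.700° from the x-axis; with |JU| = 9.9, U = (-6.8308, -25.750). ∠JUK = 131.7° gives UK at 111.00° from the x-axis; with |UK| = 23.3, K = (-15.181, -3.9974). ∠UKZ = 149.6° gives KZ at 141.40° from the x-axis; with |KZ| = 23.7, Z = (-33.703, 10.789). Then |QZ| = |Z − Q| = 28.793.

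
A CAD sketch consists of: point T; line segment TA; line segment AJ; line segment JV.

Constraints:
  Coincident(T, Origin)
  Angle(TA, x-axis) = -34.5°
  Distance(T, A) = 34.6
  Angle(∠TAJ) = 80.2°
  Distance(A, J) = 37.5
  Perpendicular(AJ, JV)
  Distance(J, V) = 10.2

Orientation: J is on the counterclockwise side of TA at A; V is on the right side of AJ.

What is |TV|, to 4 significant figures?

54.42

∠TAJ = 80.2°, so AJ runs at -34.5° + (180° − 80.2°) = 65.30° from the x-axis; with |AJ| = 37.5, J = A + 37.5·(cos 65.30°, sin 65.30°) = (44.18, 14.47). AJ is perpendicular to JV; with |JV| = 10.2 on the right of AJ, V = J + 10.2·(0.9085, -0.4179) = (53.45, 10.21). Then |TV| = |V − T| = 54.42.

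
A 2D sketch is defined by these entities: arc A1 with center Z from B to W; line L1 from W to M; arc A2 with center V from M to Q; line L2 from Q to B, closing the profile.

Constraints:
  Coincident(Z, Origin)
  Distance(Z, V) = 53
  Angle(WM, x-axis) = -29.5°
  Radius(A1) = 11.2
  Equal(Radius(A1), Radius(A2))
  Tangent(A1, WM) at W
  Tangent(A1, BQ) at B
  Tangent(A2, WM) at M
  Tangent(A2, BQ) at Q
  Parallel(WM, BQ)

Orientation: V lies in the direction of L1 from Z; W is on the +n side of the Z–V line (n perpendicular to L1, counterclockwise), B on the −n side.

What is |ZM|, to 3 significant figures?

54.2

The slot axis is L1's direction at -29.5°, so u = (cos -29.5°, sin -29.5°) = (0.870, -0.492) and n = (−sin -29.5°, cos -29.5°) = (0.492, 0.870). Z is at the origin and V lies 53.0 along u from Z, so V = 53.0·u = (46.1, -26.1). Tangency of A1 to both parallel lines with radius 11.2 puts W and B at Z ± 11.2·n: W = (5.52, 9.75), B = (-5.52, -9.75). Equal radii place M and Q the same way about V: M = V + 11.2·n = (51.6, -16.4), Q = V − 11.2·n = (40.6, -35.8). Then |ZM| = |M − Z| = 54.2.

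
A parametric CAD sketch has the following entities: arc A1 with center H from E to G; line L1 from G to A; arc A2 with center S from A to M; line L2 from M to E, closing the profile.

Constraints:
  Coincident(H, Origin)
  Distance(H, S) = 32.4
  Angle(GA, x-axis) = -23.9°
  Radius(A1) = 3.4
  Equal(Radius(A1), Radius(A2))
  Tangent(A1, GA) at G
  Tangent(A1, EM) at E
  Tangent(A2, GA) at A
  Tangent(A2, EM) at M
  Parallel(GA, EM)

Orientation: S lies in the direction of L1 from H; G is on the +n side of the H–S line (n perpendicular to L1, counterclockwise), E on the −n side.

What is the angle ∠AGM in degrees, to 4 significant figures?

11.85°

Tangency of A1 to both parallel lines with radius 3.4 puts G and E at H ± 3.4·n: G = (1.377, 3.108), E = (-1.377, -3.108). Equal radii place A and M the same way about S: A = S + 3.4·n = (31.00, -10.02), M = S − 3.4·n = (28.24, -16.24). Then cos ∠AGM = GA·GM / (|GA||GM|), giving 11.85°.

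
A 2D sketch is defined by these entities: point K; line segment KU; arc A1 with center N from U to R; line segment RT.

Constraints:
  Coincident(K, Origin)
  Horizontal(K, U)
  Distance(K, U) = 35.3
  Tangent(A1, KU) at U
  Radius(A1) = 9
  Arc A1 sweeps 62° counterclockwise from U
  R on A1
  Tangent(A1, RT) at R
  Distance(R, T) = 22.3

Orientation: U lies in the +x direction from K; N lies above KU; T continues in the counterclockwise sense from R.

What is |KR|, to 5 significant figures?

43.509

K is at the origin; K and U share the same y with |KU| = 35.3 and U on the +x side, so U = (35.300, 0.0000). A1 meets KU tangentially, so NU is at right angles to KU, so N = U + (0, 9) = (35.300, 9.0000). On A1, U sits at bearing -90° from N; a 62° counterclockwise sweep puts R at bearing -28°, so R = N + 9.0·(cos -28°, sin -28°) = (43.247, 4.7748). Then |KR| = |R − K| = 43.509.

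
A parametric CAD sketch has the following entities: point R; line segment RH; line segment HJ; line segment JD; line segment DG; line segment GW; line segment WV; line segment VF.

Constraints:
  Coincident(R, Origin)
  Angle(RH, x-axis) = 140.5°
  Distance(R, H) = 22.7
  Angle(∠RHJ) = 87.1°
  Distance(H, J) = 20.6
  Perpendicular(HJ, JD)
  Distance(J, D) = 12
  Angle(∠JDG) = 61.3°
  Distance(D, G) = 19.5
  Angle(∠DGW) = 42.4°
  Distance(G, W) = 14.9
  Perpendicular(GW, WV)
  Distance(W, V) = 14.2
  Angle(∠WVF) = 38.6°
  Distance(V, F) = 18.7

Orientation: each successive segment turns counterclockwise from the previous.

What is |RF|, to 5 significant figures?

21.878

GW is perpendicular to WV, so WV runs at -50.300°; with |WV| = 14.2, V = (-19.878, -10.382). ∠WVF = 38.6° gives VF at 91.100° from the x-axis; with |VF| = 18.7, F = (-20.237, 8.3146). Then |RF| = |F − R| = 21.878.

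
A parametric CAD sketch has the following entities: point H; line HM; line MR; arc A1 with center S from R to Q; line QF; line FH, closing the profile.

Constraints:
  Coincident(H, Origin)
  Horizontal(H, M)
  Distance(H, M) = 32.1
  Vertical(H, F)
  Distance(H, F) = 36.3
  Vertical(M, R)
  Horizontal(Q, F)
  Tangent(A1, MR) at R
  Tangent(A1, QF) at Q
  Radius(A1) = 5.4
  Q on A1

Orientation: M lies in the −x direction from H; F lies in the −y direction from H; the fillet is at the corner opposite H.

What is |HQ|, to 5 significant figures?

45.062

The virtual corner opposite H is at (-32.100, -36.300). Since A1 is tangent to MR there, SR ⟂ MR and A1 meets QF tangentially, so SQ is at right angles to QF, with radius 5.4, so the center S sits 5.4 in from both sides at S = (-26.700, -30.900). That places the tangent points at R = (-32.100, -30.900) on MR and Q = (-26.700, -36.300) on QF. Then |HQ| = |Q − H| = 45.062.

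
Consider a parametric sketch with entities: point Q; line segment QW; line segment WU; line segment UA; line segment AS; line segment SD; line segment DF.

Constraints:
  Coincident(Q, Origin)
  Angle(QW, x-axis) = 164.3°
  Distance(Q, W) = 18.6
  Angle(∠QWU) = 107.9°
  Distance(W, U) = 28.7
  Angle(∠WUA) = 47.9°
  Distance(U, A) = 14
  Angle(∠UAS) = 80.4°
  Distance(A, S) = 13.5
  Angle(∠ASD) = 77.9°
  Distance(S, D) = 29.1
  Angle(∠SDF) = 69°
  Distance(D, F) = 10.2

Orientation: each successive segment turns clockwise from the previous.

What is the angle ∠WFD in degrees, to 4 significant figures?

89.16°

Q is at the origin; QW runs at 164.3° with length 18.6, so W = (-17.91, 5.033). ∠QWU = 107.9° gives WU at 92.20° from the x-axis; with |WU| = 28.7, U = (-19.01, 33.71). ∠WUA = 47.9° gives UA at -39.90° from the x-axis; with |UA| = 14.0, A = (-8.267, 24.73). ∠UAS = 80.4° gives AS at -139.5° from the x-axis; with |AS| = 13.5, S = (-18.53, 15.96). ∠ASD = 77.9° gives SD at 118.4° from the x-axis; with |SD| = 29.1, D = (-32.37, 41.56). ∠SDF = 69.0° gives DF at 7.400° from the x-axis; with |DF| = 10.2, F = (-22.26, 42.88). Then cos ∠WFD = FW·FD / (|FW||FD|), giving 89.16°.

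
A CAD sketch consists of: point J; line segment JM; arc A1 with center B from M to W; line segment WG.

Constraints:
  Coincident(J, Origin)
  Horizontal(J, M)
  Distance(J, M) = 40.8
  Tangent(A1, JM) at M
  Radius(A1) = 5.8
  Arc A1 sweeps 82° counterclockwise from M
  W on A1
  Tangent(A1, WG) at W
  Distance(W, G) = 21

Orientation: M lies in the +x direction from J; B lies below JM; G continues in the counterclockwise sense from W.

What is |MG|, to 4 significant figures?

27.21

J is at the origin; JM is horizontal with |JM| = 40.8 and M on the +x side, so M = (40.80, 0.000). Since A1 is tangent to JM there, BM ⟂ JM, so B = M + (0, -5.8) = (40.80, -5.800). On A1, M sits at bearing 90° from B; an 82° counterclockwise sweep puts W at bearing 172°, so W = B + 5.8·(cos 172°, sin 172°) = (35.06, -4.993). A1 meets WG tangentially, so BW is at right angles to WG, so WG runs along (−sin 172°, cos 172°); with |WG| = 21.0, G = (32.13, -25.79). Then |MG| = |G − M| = 27.21.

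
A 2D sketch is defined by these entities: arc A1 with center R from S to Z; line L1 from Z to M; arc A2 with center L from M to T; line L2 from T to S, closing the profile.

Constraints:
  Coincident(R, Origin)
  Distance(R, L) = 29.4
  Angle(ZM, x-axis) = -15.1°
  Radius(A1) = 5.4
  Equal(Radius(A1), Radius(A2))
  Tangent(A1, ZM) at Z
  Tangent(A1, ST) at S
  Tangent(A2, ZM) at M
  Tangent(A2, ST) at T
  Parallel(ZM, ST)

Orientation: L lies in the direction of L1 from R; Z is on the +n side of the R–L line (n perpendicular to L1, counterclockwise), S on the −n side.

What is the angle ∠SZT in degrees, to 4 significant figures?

69.83°

The slot axis is L1's direction at -15.1°, so u = (cos -15.1°, sin -15.1°) = (0.9655, -0.2605) and n = (−sin -15.1°, cos -15.1°) = (0.2605, 0.9655). R is at the origin and L lies 29.4 along u from R, so L = 29.4·u = (28.38, -7.659). Tangency of A1 to both parallel lines with radius 5.4 puts Z and S at R ± 5.4·n: Z = (1.407, 5.214), S = (-1.407, -5.214). Equal radii place M and T the same way about L: M = L + 5.4·n = (29.79, -2.445), T = L − 5.4·n = (26.98, -12.87). Then cos ∠SZT = ZS·ZT / (|ZS||ZT|), giving 69.83°.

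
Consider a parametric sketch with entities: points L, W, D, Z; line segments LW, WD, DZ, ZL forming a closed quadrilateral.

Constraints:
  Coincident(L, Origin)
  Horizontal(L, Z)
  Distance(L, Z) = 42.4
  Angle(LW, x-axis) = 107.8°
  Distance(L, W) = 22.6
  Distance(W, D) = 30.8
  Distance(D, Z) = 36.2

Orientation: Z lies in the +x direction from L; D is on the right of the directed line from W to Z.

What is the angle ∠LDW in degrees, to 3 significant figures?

21.5°

L is at the origin; LZ is horizontal with |LZ| = 42.4 and Z in +x, so Z = (42.4, 0). LW runs at 107.8° with |LW| = 22.6, so W = (-6.91, 21.5). D is determined by |WD| = 30.8 and |DZ| = 36.2 together: it lies at the intersection of circle(W, 30.8) and circle(Z, 36.2). With |WZ| = 53.8, the foot of the radical line on WZ is 23.5 from W and the perpendicular offset is √(30.8² − 23.5²) = 19.9. Taking the right-of-WZ solution: D = (6.72, -6.10).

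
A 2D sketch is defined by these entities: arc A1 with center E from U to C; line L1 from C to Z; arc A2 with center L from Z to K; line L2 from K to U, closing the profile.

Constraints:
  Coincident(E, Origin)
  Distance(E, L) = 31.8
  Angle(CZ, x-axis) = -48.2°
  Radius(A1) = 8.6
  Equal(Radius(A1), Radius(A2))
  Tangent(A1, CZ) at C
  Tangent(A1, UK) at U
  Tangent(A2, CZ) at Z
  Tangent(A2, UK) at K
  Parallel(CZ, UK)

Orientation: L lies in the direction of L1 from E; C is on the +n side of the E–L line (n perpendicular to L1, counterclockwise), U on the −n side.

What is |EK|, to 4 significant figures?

32.94

The slot axis is L1's direction at -48.2°, so u = (cos -48.2°, sin -48.2°) = (0.6665, -0.7455) and n = (−sin -48.2°, cos -48.2°) = (0.7455, 0.6665). E is at the origin and L lies 31.8 along u from E, so L = 31.8·u = (21.20, -23.71). Tangency of A1 to both parallel lines with radius 8.6 puts C and U at E ± 8.6·n: C = (6.411, 5.732), U = (-6.411, -5.732). Equal radii place Z and K the same way about L: Z = L + 8.6·n = (27.61, -17.97), K = L − 8.6·n = (14.78, -29.44). Then |EK| = |K − E| = 32.94.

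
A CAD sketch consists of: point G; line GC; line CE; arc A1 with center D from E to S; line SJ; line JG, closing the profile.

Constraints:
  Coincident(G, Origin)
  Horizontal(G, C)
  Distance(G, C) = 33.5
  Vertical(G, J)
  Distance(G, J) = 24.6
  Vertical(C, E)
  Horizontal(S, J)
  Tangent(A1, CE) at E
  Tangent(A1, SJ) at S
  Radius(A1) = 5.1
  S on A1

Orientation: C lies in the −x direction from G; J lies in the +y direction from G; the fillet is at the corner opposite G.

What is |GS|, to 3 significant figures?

37.6

G is at the origin; G and C share the same y with |GC| = 33.5 and C on the −x side, so C = (-33.5, 0.00). G and J share the same x with |GJ| = 24.6 and J on the +y side, so J = (0.00, 24.6). The virtual corner opposite G is at (-33.5, 24.6). Tangency of A1 to CE means the radius DE is perpendicular to CE and since A1 is tangent to SJ there, DS ⟂ SJ, with radius 5.1, so the center D sits 5.1 in from both sides at D = (-28.4, 19.5). That places the tangent points at E = (-33.5, 19.5) on CE and S = (-28.4, 24.6) on SJ. Then |GS| = |S − G| = 37.6.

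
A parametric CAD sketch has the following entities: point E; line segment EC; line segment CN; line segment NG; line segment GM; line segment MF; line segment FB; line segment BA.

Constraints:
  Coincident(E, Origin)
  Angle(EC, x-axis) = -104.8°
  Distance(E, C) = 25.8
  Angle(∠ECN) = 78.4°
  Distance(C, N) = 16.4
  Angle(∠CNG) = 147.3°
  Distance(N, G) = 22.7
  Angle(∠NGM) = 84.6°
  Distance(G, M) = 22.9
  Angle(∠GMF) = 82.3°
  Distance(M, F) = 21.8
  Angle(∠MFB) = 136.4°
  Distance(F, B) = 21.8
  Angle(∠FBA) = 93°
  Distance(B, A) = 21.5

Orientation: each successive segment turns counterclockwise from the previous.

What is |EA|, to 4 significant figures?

40.42

∠MFB = 136.4° gives FB at -93.80° from the x-axis; with |FB| = 21.8, B = (-1.053, -32.41). ∠FBA = 93.0° gives BA at -6.800° from the x-axis; with |BA| = 21.5, A = (20.30, -34.95). Then |EA| = |A − E| = 40.42.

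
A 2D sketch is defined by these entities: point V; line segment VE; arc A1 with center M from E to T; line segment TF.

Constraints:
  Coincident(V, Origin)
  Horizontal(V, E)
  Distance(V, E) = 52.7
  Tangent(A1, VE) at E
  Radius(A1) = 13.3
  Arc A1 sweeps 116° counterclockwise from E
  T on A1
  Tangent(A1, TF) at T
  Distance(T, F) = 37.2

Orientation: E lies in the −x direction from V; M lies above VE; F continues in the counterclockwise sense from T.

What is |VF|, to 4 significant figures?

77.58

V is at the origin; VE is horizontal with |VE| = 52.7 and E on the −x side, so E = (-52.70, 0.000). Since A1 is tangent to VE there, ME ⟂ VE, so M = E + (0, 13.3) = (-52.70, 13.30). On A1, E sits at bearing -90° from M; a 116° counterclockwise sweep puts T at bearing 26°, so T = M + 13.3·(cos 26°, sin 26°) = (-40.75, 19.13). Since A1 is tangent to TF there, MT ⟂ TF, so TF runs along (−sin 26°, cos 26°); with |TF| = 37.2, F = (-57.05, 52.57). Then |VF| = |F − V| = 77.58.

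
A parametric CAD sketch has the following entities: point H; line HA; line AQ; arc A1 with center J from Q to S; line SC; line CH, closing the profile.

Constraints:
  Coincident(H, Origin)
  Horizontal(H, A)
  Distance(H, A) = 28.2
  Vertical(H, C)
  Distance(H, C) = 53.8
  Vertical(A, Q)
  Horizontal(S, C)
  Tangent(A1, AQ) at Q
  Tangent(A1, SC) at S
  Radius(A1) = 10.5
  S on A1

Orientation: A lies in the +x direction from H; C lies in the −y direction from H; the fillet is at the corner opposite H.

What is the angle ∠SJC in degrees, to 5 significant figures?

59.323°

H is at the origin; H and A share the same y with |HA| = 28.2 and A on the +x side, so A = (28.200, 0.0000). HC is vertical with |HC| = 53.8 and C on the −y side, so C = (0.0000, -53.800). The virtual corner opposite H is at (28.200, -53.800). Since A1 is tangent to AQ there, JQ ⟂ AQ and since A1 is tangent to SC there, JS ⟂ SC, with radius 10.5, so the center J sits 10.5 in from both sides at J = (17.700, -43.300). That places the tangent points at Q = (28.200, -43.300) on AQ and S = (17.700, -53.800) on SC. Then cos ∠SJC = JS·JC / (|JS||JC|), giving 59.323°.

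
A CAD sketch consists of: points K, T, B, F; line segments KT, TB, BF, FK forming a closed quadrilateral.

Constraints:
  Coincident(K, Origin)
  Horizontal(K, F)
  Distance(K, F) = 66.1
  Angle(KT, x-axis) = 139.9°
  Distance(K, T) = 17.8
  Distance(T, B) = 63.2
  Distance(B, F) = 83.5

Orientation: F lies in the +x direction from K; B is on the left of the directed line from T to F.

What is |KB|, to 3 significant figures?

69.1

Checks: |TB| = 63.20 ✓; |BF| = 83.50 ✓.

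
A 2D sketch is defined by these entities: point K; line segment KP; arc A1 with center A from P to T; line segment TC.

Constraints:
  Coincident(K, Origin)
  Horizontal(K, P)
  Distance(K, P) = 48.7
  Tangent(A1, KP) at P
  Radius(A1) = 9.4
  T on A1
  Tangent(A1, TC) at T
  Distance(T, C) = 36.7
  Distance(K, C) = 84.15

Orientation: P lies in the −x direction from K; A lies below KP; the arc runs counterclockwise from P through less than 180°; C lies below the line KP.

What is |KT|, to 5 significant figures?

56.777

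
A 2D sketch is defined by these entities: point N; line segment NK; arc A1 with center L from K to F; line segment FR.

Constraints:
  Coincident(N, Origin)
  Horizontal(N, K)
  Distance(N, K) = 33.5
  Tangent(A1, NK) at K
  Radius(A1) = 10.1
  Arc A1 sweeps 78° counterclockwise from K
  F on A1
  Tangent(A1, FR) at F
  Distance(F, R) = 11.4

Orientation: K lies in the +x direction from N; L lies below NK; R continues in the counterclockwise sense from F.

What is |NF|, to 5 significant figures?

24.939

N is at the origin; N and K share the same y with |NK| = 33.5 and K on the +x side, so K = (33.500, 0.0000). The tangent condition forces LK to be normal to NK, so L = K + (0, -10.1) = (33.500, -10.100). On A1, K sits at bearing 90° from L; a 78° counterclockwise sweep puts F at bearing 168°, so F = L + 10.1·(cos 168°, sin 168°) = (23.621, -8.0001). Then |NF| = |F − N| = 24.939.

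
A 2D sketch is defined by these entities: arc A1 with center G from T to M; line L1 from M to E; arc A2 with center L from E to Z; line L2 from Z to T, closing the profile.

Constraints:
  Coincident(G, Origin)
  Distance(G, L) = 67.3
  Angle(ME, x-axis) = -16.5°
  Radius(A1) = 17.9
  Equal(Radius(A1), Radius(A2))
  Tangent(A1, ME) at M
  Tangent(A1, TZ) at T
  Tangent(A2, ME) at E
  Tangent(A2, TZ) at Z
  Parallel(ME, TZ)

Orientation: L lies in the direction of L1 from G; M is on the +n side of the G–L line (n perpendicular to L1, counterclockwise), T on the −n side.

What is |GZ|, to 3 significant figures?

69.6

Tangency of A1 to both parallel lines with radius 17.9 puts M and T at G ± 17.9·n: M = (5.08, 17.2), T = (-5.08, -17.2). Equal radii place E and Z the same way about L: E = L + 17.9·n = (69.6, -1.95), Z = L − 17.9·n = (59.4, -36.3). Then |GZ| = |Z − G| = 69.6.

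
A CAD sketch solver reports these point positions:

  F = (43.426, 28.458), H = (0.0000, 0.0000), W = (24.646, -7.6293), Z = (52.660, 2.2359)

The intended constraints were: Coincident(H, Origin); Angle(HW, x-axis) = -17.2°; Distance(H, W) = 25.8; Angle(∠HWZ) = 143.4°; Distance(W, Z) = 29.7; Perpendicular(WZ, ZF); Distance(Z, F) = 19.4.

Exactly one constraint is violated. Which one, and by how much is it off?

Distance(Z, F) = 19.4 — off by 8.40.

H = (0.00, 0.00) ✓; HW at -17.20° ✓; |HW| = 25.80 ✓; ∠HWZ = 143.4° ✓; |WZ| = 29.70 ✓; ∠(WZ, ZF) = 90.00° ✓; |ZF| = 27.80 ✗.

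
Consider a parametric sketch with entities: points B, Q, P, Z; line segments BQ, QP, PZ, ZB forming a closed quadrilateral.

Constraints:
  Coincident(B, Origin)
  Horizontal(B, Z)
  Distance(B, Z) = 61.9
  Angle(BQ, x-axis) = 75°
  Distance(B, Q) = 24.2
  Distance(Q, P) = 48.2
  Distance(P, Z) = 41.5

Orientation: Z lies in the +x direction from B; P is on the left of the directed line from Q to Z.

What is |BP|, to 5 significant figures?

65.266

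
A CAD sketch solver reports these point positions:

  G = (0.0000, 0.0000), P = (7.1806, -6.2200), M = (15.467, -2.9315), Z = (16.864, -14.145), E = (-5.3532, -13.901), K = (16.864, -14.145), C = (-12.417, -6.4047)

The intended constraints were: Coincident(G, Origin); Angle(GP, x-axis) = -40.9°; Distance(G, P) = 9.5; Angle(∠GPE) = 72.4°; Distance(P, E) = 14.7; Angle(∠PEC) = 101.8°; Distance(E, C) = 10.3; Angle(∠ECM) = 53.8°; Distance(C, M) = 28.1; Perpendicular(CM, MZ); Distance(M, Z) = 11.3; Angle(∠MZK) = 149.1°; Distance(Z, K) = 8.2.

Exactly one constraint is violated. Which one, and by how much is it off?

Distance(Z, K) = 8.2 — off by 8.20.

G = (0.00, 0.00) ✓; GP at -40.90° ✓; |GP| = 9.500 ✓; ∠GPE = 72.40° ✓; |PE| = 14.70 ✓; ∠PEC = 101.8° ✓; |EC| = 10.30 ✓; ∠ECM = 53.80° ✓; |CM| = 28.10 ✓; ∠(CM, MZ) = 90.00° ✓; |MZ| = 11.30 ✓; ∠MZK = 149.1° ✓; |ZK| = 0.000 ✗.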